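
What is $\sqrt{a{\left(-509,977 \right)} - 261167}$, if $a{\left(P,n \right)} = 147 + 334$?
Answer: $i \sqrt{260686} \approx 510.57 i$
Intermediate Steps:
$a{\left(P,n \right)} = 481$
$\sqrt{a{\left(-509,977 \right)} - 261167} = \sqrt{481 - 261167} = \sqrt{-260686} = i \sqrt{260686}$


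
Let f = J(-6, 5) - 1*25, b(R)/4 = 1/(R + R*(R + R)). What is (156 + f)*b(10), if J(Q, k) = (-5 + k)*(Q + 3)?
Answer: 262/105 ≈ 2.4952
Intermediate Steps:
J(Q, k) = (-5 + k)*(3 + Q)
b(R) = 4/(R + 2*R**2) (b(R) = 4/(R + R*(R + R)) = 4/(R + R*(2*R)) = 4/(R + 2*R**2))
f = -25 (f = (-15 - 5*(-6) + 3*5 - 6*5) - 1*25 = (-15 + 30 + 15 - 30) - 25 = 0 - 25 = -25)
(156 + f)*b(10) = (156 - 25)*(4/(10*(1 + 2*10))) = 131*(4*(1/10)/(1 + 20)) = 131*(4*(1/10)/21) = 131*(4*(1/10)*(1/21)) = 131*(2/105) = 262/105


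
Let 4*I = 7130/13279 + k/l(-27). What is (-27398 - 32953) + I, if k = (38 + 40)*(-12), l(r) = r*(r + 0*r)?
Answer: -129827352241/2151198 ≈ -60351.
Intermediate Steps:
l(r) = r² (l(r) = r*(r + 0) = r*r = r²)
k = -936 (k = 78*(-12) = -936)
I = -401743/2151198 (I = (7130/13279 - 936/((-27)²))/4 = (7130*(1/13279) - 936/729)/4 = (7130/13279 - 936*1/729)/4 = (7130/13279 - 104/81)/4 = (¼)*(-803486/1075599) = -401743/2151198 ≈ -0.18675)
(-27398 - 32953) + I = (-27398 - 32953) - 401743/2151198 = -60351 - 401743/2151198 = -129827352241/2151198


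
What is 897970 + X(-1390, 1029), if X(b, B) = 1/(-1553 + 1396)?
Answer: 140981289/157 ≈ 8.9797e+5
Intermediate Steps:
X(b, B) = -1/157 (X(b, B) = 1/(-157) = -1/157)
897970 + X(-1390, 1029) = 897970 - 1/157 = 140981289/157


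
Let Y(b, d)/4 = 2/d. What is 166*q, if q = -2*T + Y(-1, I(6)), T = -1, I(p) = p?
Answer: 1660/3 ≈ 553.33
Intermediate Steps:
Y(b, d) = 8/d (Y(b, d) = 4*(2/d) = 8/d)
q = 10/3 (q = -2*(-1) + 8/6 = 2 + 8*(⅙) = 2 + 4/3 = 10/3 ≈ 3.3333)
166*q = 166*(10/3) = 1660/3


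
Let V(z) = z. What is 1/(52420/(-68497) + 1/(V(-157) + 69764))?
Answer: -4767870679/3648730443 ≈ -1.3067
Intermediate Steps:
1/(52420/(-68497) + 1/(V(-157) + 69764)) = 1/(52420/(-68497) + 1/(-157 + 69764)) = 1/(52420*(-1/68497) + 1/69607) = 1/(-52420/68497 + 1/69607) = 1/(-3648730443/4767870679) = -4767870679/3648730443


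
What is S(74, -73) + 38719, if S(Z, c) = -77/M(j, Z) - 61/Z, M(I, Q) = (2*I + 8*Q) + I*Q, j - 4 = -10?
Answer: 194827011/5032 ≈ 38718.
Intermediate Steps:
j = -6 (j = 4 - 10 = -6)
M(I, Q) = 2*I + 8*Q + I*Q
S(Z, c) = -77/(-12 + 2*Z) - 61/Z (S(Z, c) = -77/(2*(-6) + 8*Z - 6*Z) - 61/Z = -77/(-12 + 8*Z - 6*Z) - 61/Z = -77/(-12 + 2*Z) - 61/Z)
S(74, -73) + 38719 = (½)*(732 - 199*74)/(74*(-6 + 74)) + 38719 = (½)*(1/74)*(732 - 14726)/68 + 38719 = (½)*(1/74)*(1/68)*(-13994) + 38719 = -6997/5032 + 38719 = 194827011/5032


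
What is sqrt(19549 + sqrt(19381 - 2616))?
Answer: sqrt(19549 + sqrt(16765)) ≈ 140.28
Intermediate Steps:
sqrt(19549 + sqrt(19381 - 2616)) = sqrt(19549 + sqrt(16765))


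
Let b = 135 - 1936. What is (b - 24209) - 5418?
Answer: -31428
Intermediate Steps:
b = -1801
(b - 24209) - 5418 = (-1801 - 24209) - 5418 = -26010 - 5418 = -31428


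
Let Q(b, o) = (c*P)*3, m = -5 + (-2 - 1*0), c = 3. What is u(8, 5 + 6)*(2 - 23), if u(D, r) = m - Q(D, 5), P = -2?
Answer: -231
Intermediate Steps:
m = -7 (m = -5 + (-2 + 0) = -5 - 2 = -7)
Q(b, o) = -18 (Q(b, o) = (3*(-2))*3 = -6*3 = -18)
u(D, r) = 11 (u(D, r) = -7 - 1*(-18) = -7 + 18 = 11)
u(8, 5 + 6)*(2 - 23) = 11*(2 - 23) = 11*(-21) = -231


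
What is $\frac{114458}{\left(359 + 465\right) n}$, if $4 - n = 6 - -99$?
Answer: $- \frac{57229}{41612} \approx -1.3753$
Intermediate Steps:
$n = -101$ ($n = 4 - \left(6 - -99\right) = 4 - \left(6 + 99\right) = 4 - 105 = -101$)
$\frac{114458}{\left(359 + 465\right) n} = \frac{114458}{\left(359 + 465\right) \left(-101\right)} = \frac{114458}{824 \left(-101\right)} = \frac{114458}{-83224} = 114458 \left(- \frac{1}{83224}\right) = - \frac{57229}{41612}$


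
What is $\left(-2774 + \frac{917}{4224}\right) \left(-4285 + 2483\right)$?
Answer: $\frac{10556529559}{2112} \approx 4.9984 \cdot 10^{6}$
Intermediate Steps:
$\left(-2774 + \frac{917}{4224}\right) \left(-4285 + 2483\right) = \left(-2774 + 917 \cdot \frac{1}{4224}\right) \left(-1802\right) = \left(-2774 + \frac{917}{4224}\right) \left(-1802\right) = \left(- \frac{11716459}{4224}\right) \left(-1802\right) = \frac{10556529559}{2112}$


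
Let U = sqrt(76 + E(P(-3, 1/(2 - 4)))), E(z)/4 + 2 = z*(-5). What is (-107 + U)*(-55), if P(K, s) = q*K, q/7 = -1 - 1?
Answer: 5885 - 110*I*sqrt(193) ≈ 5885.0 - 1528.2*I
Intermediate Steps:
q = -14 (q = 7*(-1 - 1) = 7*(-2) = -14)
P(K, s) = -14*K
E(z) = -8 - 20*z (E(z) = -8 + 4*(z*(-5)) = -8 + 4*(-5*z) = -8 - 20*z)
U = 2*I*sqrt(193) (U = sqrt(76 + (-8 - (-280)*(-3))) = sqrt(76 + (-8 - 20*42)) = sqrt(76 + (-8 - 840)) = sqrt(76 - 848) = sqrt(-772) = 2*I*sqrt(193) ≈ 27.785*I)
(-107 + U)*(-55) = (-107 + 2*I*sqrt(193))*(-55) = 5885 - 110*I*sqrt(193)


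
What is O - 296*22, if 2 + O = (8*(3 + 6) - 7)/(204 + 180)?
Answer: -2501311/384 ≈ -6513.8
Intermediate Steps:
O = -703/384 (O = -2 + (8*(3 + 6) - 7)/(204 + 180) = -2 + (8*9 - 7)/384 = -2 + (72 - 7)*(1/384) = -2 + 65*(1/384) = -2 + 65/384 = -703/384 ≈ -1.8307)
O - 296*22 = -703/384 - 296*22 = -703/384 - 6512 = -2501311/384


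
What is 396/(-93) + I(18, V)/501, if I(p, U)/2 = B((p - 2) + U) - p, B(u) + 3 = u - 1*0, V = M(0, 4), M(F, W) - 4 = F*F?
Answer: -66194/15531 ≈ -4.2621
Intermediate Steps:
M(F, W) = 4 + F² (M(F, W) = 4 + F*F = 4 + F²)
V = 4 (V = 4 + 0² = 4 + 0 = 4)
B(u) = -3 + u (B(u) = -3 + (u - 1*0) = -3 + (u + 0) = -3 + u)
I(p, U) = -10 + 2*U (I(p, U) = 2*((-3 + ((p - 2) + U)) - p) = 2*((-3 + ((-2 + p) + U)) - p) = 2*((-3 + (-2 + U + p)) - p) = 2*((-5 + U + p) - p) = 2*(-5 + U) = -10 + 2*U)
396/(-93) + I(18, V)/501 = 396/(-93) + (-10 + 2*4)/501 = 396*(-1/93) + (-10 + 8)*(1/501) = -132/31 - 2*1/501 = -132/31 - 2/501 = -66194/15531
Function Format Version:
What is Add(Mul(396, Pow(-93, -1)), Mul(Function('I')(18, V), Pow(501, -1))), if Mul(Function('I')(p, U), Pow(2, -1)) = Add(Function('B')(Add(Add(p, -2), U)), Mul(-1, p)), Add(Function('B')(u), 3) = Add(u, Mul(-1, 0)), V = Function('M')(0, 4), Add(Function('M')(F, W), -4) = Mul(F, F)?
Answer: Rational(-66194, 15531) ≈ -4.2621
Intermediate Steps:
Function('M')(F, W) = Add(4, Pow(F, 2)) (Function('M')(F, W) = Add(4, Mul(F, F)) = Add(4, Pow(F, 2)))
V = 4 (V = Add(4, Pow(0, 2)) = Add(4, 0) = 4)
Function('B')(u) = Add(-3, u) (Function('B')(u) = Add(-3, Add(u, Mul(-1, 0))) = Add(-3, Add(u, 0)) = Add(-3, u))
Function('I')(p, U) = Add(-10, Mul(2, U)) (Function('I')(p, U) = Mul(2, Add(Add(-3, Add(Add(p, -2), U)), Mul(-1, p))) = Mul(2, Add(Add(-3, Add(Add(-2, p), U)), Mul(-1, p))) = Mul(2, Add(Add(-3, Add(-2, U, p)), Mul(-1, p))) = Mul(2, Add(Add(-5, U, p), Mul(-1, p))) = Mul(2, Add(-5, U)) = Add(-10, Mul(2, U)))
Add(Mul(396, Pow(-93, -1)), Mul(Function('I')(18, V), Pow(501, -1))) = Add(Mul(396, Pow(-93, -1)), Mul(Add(-10, Mul(2, 4)), Pow(501, -1))) = Add(Mul(396, Rational(-1, 93)), Mul(Add(-10, 8), Rational(1, 501))) = Add(Rational(-132, 31), Mul(-2, Rational(1, 501))) = Add(Rational(-132, 31), Rational(-2, 501)) = Rational(-66194, 15531)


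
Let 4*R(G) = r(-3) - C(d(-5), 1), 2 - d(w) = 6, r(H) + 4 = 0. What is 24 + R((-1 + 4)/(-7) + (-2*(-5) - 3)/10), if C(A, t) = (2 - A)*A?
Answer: 29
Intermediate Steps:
r(H) = -4 (r(H) = -4 + 0 = -4)
d(w) = -4 (d(w) = 2 - 1*6 = 2 - 6 = -4)
C(A, t) = A*(2 - A)
R(G) = 5 (R(G) = (-4 - (-4)*(2 - 1*(-4)))/4 = (-4 - (-4)*(2 + 4))/4 = (-4 - (-4)*6)/4 = (-4 - 1*(-24))/4 = (-4 + 24)/4 = (¼)*20 = 5)
24 + R((-1 + 4)/(-7) + (-2*(-5) - 3)/10) = 24 + 5 = 29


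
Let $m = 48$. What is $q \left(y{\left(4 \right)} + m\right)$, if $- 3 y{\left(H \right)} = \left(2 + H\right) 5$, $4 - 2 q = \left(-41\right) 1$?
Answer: $855$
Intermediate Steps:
$q = \frac{45}{2}$ ($q = 2 - \frac{\left(-41\right) 1}{2} = 2 - - \frac{41}{2} = 2 + \frac{41}{2} = \frac{45}{2} \approx 22.5$)
$y{\left(H \right)} = - \frac{10}{3} - \frac{5 H}{3}$ ($y{\left(H \right)} = - \frac{\left(2 + H\right) 5}{3} = - \frac{10 + 5 H}{3} = - \frac{10}{3} - \frac{5 H}{3}$)
$q \left(y{\left(4 \right)} + m\right) = \frac{45 \left(\left(- \frac{10}{3} - \frac{20}{3}\right) + 48\right)}{2} = \frac{45 \left(-10 + 48\right)}{2} = \frac{45}{2} \cdot 38 = 855$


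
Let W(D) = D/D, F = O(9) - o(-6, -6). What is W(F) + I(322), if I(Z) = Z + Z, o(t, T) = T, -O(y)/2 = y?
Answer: 645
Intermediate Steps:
O(y) = -2*y
I(Z) = 2*Z
F = -12 (F = -2*9 - 1*(-6) = -18 + 6 = -12)
W(D) = 1
W(F) + I(322) = 1 + 2*322 = 1 + 644 = 645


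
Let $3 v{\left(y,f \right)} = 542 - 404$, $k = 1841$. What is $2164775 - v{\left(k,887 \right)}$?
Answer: $2164729$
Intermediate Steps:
$v{\left(y,f \right)} = 46$ ($v{\left(y,f \right)} = \frac{542 - 404}{3} = \frac{1}{3} \cdot 138 = 46$)
$2164775 - v{\left(k,887 \right)} = 2164775 - 46 = 2164729$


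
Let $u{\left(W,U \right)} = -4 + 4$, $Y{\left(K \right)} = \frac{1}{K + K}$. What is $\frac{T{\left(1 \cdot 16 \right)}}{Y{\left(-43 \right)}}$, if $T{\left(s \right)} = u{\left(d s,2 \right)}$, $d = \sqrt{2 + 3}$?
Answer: $0$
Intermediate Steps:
$d = \sqrt{5} \approx 2.2361$
$Y{\left(K \right)} = \frac{1}{2 K}$
$u{\left(W,U \right)} = 0$
$T{\left(s \right)} = 0$
$\frac{T{\left(1 \cdot 16 \right)}}{Y{\left(-43 \right)}} = \frac{0}{\frac{1}{2} \frac{1}{-43}} = \frac{0}{\frac{1}{2} \left(- \frac{1}{43}\right)} = \frac{0}{- \frac{1}{86}} = 0 \left(-86\right) = 0$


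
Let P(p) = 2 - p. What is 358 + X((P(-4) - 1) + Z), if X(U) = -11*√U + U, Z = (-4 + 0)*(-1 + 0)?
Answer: 334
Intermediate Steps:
Z = 4 (Z = -4*(-1) = 4)
X(U) = U - 11*√U
358 + X((P(-4) - 1) + Z) = 358 + ((((2 - 1*(-4)) - 1) + 4) - 11*√(((2 - 1*(-4)) - 1) + 4)) = 358 + ((((2 + 4) - 1) + 4) - 11*√(((2 + 4) - 1) + 4)) = 358 + (((6 - 1) + 4) - 11*√((6 - 1) + 4)) = 358 + ((5 + 4) - 11*√(5 + 4)) = 358 + (9 - 11*√9) = 358 + (9 - 11*3) = 358 + (9 - 33) = 358 - 24 = 334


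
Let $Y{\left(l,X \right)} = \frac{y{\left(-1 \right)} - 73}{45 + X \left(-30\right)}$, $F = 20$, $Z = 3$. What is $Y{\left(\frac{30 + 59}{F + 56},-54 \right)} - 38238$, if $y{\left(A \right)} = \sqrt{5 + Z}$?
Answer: $- \frac{63666343}{1665} + \frac{2 \sqrt{2}}{1665} \approx -38238.0$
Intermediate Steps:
$y{\left(A \right)} = 2 \sqrt{2}$ ($y{\left(A \right)} = \sqrt{5 + 3} = \sqrt{8} = 2 \sqrt{2}$)
$Y{\left(l,X \right)} = \frac{-73 + 2 \sqrt{2}}{45 - 30 X}$ ($Y{\left(l,X \right)} = \frac{2 \sqrt{2} - 73}{45 + X \left(-30\right)} = \frac{-73 + 2 \sqrt{2}}{45 - 30 X}$)
$Y{\left(\frac{30 + 59}{F + 56},-54 \right)} - 38238 = \frac{73 - 2 \sqrt{2}}{15 \left(-3 + 2 \left(-54\right)\right)} - 38238 = \frac{73 - 2 \sqrt{2}}{15 \left(-3 - 108\right)} - 38238 = \frac{73 - 2 \sqrt{2}}{15 \left(-111\right)} - 38238 = \frac{1}{15} \left(- \frac{1}{111}\right) \left(73 - 2 \sqrt{2}\right) - 38238 = \left(- \frac{73}{1665} + \frac{2 \sqrt{2}}{1665}\right) - 38238 = - \frac{63666343}{1665} + \frac{2 \sqrt{2}}{1665}$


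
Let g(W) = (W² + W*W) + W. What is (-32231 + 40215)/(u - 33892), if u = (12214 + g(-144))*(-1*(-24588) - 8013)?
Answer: 3992/443712379 ≈ 8.9968e-6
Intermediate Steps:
g(W) = W + 2*W² (g(W) = (W² + W²) + W = 2*W² + W = W + 2*W²)
u = 887458650 (u = (12214 - 144*(1 + 2*(-144)))*(-1*(-24588) - 8013) = (12214 - 144*(1 - 288))*(24588 - 8013) = (12214 - 144*(-287))*16575 = (12214 + 41328)*16575 = 53542*16575 = 887458650)
(-32231 + 40215)/(u - 33892) = (-32231 + 40215)/(887458650 - 33892) = 7984/887424758 = 7984*(1/887424758) = 3992/443712379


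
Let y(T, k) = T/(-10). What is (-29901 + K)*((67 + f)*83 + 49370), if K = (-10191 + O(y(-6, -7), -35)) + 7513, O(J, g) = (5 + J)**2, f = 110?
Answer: -52125859151/25 ≈ -2.0850e+9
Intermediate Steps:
y(T, k) = -T/10 (y(T, k) = T*(-1/10) = -T/10)
K = -66166/25 (K = (-10191 + (5 - 1/10*(-6))**2) + 7513 = (-10191 + (5 + 3/5)**2) + 7513 = (-10191 + (28/5)**2) + 7513 = (-10191 + 784/25) + 7513 = -253991/25 + 7513 = -66166/25 ≈ -2646.6)
(-29901 + K)*((67 + f)*83 + 49370) = (-29901 - 66166/25)*((67 + 110)*83 + 49370) = -813691*(177*83 + 49370)/25 = -813691*(14691 + 49370)/25 = -813691/25*64061 = -52125859151/25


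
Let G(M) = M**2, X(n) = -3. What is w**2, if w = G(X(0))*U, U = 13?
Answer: 13689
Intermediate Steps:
w = 117 (w = (-3)**2*13 = 9*13 = 117)
w**2 = 117**2 = 13689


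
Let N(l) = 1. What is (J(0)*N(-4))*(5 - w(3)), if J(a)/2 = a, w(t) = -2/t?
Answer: 0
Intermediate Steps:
J(a) = 2*a
(J(0)*N(-4))*(5 - w(3)) = ((2*0)*1)*(5 - (-2)/3) = (0*1)*(5 - (-2)/3) = 0*(5 - 1*(-⅔)) = 0*(5 + ⅔) = 0*(17/3) = 0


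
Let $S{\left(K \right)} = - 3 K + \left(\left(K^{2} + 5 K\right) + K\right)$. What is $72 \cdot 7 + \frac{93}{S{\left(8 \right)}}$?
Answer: $\frac{44445}{88} \approx 505.06$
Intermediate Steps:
$S{\left(K \right)} = K^{2} + 3 K$ ($S{\left(K \right)} = - 3 K + \left(K^{2} + 6 K\right) = K^{2} + 3 K$)
$72 \cdot 7 + \frac{93}{S{\left(8 \right)}} = 72 \cdot 7 + \frac{93}{8 \left(3 + 8\right)} = 504 + \frac{93}{8 \cdot 11} = 504 + \frac{93}{88} = \frac{44445}{88}$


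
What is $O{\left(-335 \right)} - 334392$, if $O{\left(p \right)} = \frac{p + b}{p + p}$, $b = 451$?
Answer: $- \frac{112021378}{335} \approx -3.3439 \cdot 10^{5}$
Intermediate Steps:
$O{\left(p \right)} = \frac{451 + p}{2 p}$ ($O{\left(p \right)} = \frac{p + 451}{p + p} = \frac{451 + p}{2 p}$)
$O{\left(-335 \right)} - 334392 = \frac{451 - 335}{2 \left(-335\right)} - 334392 = \frac{1}{2} \left(- \frac{1}{335}\right) 116 - 334392 = - \frac{58}{335} - 334392 = - \frac{112021378}{335}$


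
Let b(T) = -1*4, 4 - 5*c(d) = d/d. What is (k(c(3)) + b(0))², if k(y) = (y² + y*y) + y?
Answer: 4489/625 ≈ 7.1824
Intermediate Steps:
c(d) = ⅗ (c(d) = ⅘ - d/(5*d) = ⅘ - ⅕*1 = ⅘ - ⅕ = ⅗)
b(T) = -4
k(y) = y + 2*y² (k(y) = (y² + y²) + y = 2*y² + y = y + 2*y²)
(k(c(3)) + b(0))² = (3*(1 + 2*(⅗))/5 - 4)² = (3*(1 + 6/5)/5 - 4)² = ((⅗)*(11/5) - 4)² = (33/25 - 4)² = (-67/25)² = 4489/625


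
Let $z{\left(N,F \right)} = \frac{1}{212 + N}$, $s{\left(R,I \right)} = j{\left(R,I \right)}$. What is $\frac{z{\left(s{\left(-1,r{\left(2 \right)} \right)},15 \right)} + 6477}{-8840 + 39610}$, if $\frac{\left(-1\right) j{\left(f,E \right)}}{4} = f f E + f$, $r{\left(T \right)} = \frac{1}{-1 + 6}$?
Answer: $\frac{6969257}{33108520} \approx 0.2105$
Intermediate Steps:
$r{\left(T \right)} = \frac{1}{5}$
$j{\left(f,E \right)} = - 4 f - 4 E f^{2}$ ($j{\left(f,E \right)} = - 4 \left(f f E + f\right) = - 4 \left(f^{2} E + f\right) = - 4 \left(E f^{2} + f\right) = - 4 \left(f + E f^{2}\right) = - 4 f - 4 E f^{2}$)
$s{\left(R,I \right)} = - 4 R \left(1 + I R\right)$
$\frac{z{\left(s{\left(-1,r{\left(2 \right)} \right)},15 \right)} + 6477}{-8840 + 39610} = \frac{\frac{1}{212 - - 4 \left(1 + \frac{1}{5} \left(-1\right)\right)} + 6477}{-8840 + 39610} = \frac{\frac{1}{212 - - 4 \left(1 - \frac{1}{5}\right)} + 6477}{30770} = \left(\frac{1}{212 - \left(-4\right) \frac{4}{5}} + 6477\right) \frac{1}{30770} = \left(\frac{1}{212 + \frac{16}{5}} + 6477\right) \frac{1}{30770} = \left(\frac{1}{\frac{1076}{5}} + 6477\right) \frac{1}{30770} = \left(\frac{5}{1076} + 6477\right) \frac{1}{30770} = \frac{6969257}{1076} \cdot \frac{1}{30770} = \frac{6969257}{33108520}$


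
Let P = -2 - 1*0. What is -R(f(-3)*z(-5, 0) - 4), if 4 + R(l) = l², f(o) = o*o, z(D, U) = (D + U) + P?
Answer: -4485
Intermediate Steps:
P = -2 (P = -2 + 0 = -2)
z(D, U) = -2 + D + U (z(D, U) = (D + U) - 2 = -2 + D + U)
f(o) = o²
R(l) = -4 + l²
-R(f(-3)*z(-5, 0) - 4) = -(-4 + ((-3)²*(-2 - 5 + 0) - 4)²) = -(-4 + (9*(-7) - 4)²) = -(-4 + (-63 - 4)²) = -(-4 + (-67)²) = -(-4 + 4489) = -1*4485 = -4485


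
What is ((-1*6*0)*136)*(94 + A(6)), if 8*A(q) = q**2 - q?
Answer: 0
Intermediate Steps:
A(q) = -q/8 + q**2/8 (A(q) = (q**2 - q)/8 = -q/8 + q**2/8)
((-1*6*0)*136)*(94 + A(6)) = ((-1*6*0)*136)*(94 + (1/8)*6*(-1 + 6)) = (-6*0*136)*(94 + (1/8)*6*5) = (0*136)*(94 + 15/4) = 0*(391/4) = 0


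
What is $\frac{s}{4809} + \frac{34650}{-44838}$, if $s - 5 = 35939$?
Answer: $\frac{80279179}{11979219} \approx 6.7015$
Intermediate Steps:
$s = 35944$ ($s = 5 + 35939 = 35944$)
$\frac{s}{4809} + \frac{34650}{-44838} = \frac{35944}{4809} + \frac{34650}{-44838} = 35944 \cdot \frac{1}{4809} + 34650 \left(- \frac{1}{44838}\right) = \frac{35944}{4809} - \frac{1925}{2491} = \frac{80279179}{11979219}$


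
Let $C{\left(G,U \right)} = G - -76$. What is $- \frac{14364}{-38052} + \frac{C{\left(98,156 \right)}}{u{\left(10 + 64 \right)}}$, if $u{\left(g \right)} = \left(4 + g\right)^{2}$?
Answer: $\frac{62177}{153114} \approx 0.40608$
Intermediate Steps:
$C{\left(G,U \right)} = 76 + G$ ($C{\left(G,U \right)} = G + 76 = 76 + G$)
$- \frac{14364}{-38052} + \frac{C{\left(98,156 \right)}}{u{\left(10 + 64 \right)}} = - \frac{14364}{-38052} + \frac{76 + 98}{\left(4 + \left(10 + 64\right)\right)^{2}} = \left(-14364\right) \left(- \frac{1}{38052}\right) + \frac{174}{\left(4 + 74\right)^{2}} = \frac{57}{151} + \frac{174}{78^{2}} = \frac{57}{151} + \frac{174}{6084} = \frac{57}{151} + 174 \cdot \frac{1}{6084} = \frac{57}{151} + \frac{29}{1014} = \frac{62177}{153114}$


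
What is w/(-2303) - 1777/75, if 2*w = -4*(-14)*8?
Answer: -587033/24675 ≈ -23.791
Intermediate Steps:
w = 224 (w = (-4*(-14)*8)/2 = (56*8)/2 = (1/2)*448 = 224)
w/(-2303) - 1777/75 = 224/(-2303) - 1777/75 = 224*(-1/2303) - 1777*1/75 = -32/329 - 1777/75 = -587033/24675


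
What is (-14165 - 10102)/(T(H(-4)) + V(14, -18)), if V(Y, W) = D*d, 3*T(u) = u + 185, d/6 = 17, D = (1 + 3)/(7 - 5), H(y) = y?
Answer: -72801/793 ≈ -91.805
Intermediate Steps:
D = 2 (D = 4/2 = 4*(1/2) = 2)
d = 102 (d = 6*17 = 102)
T(u) = 185/3 + u/3 (T(u) = (u + 185)/3 = (185 + u)/3 = 185/3 + u/3)
V(Y, W) = 204 (V(Y, W) = 2*102 = 204)
(-14165 - 10102)/(T(H(-4)) + V(14, -18)) = (-14165 - 10102)/((185/3 + (1/3)*(-4)) + 204) = -24267/((185/3 - 4/3) + 204) = -24267/(181/3 + 204) = -24267/793/3 = -24267*3/793 = -72801/793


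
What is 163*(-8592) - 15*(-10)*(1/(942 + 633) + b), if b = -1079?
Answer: -32809264/21 ≈ -1.5623e+6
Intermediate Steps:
163*(-8592) - 15*(-10)*(1/(942 + 633) + b) = 163*(-8592) - 15*(-10)*(1/(942 + 633) - 1079) = -1400496 - (-150)*(1/1575 - 1079) = -1400496 - (-150)*(-1699424)/1575 = -1400496 - 1*3398848/21 = -1400496 - 3398848/21 = -32809264/21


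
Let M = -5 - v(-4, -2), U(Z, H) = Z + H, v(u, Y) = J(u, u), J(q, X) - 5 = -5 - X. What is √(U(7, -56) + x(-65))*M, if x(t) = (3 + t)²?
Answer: -9*√3795 ≈ -554.43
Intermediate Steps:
J(q, X) = -X (J(q, X) = 5 + (-5 - X) = -X)
v(u, Y) = -u
U(Z, H) = H + Z
M = -9 (M = -5 - (-1)*(-4) = -5 - 1*4 = -5 - 4 = -9)
√(U(7, -56) + x(-65))*M = √((-56 + 7) + (3 - 65)²)*(-9) = √(-49 + (-62)²)*(-9) = √(-49 + 3844)*(-9) = √3795*(-9) = -9*√3795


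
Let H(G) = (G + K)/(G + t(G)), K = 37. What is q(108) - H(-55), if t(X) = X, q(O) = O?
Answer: 5931/55 ≈ 107.84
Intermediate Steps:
H(G) = (37 + G)/(2*G) (H(G) = (G + 37)/(G + G) = (37 + G)/((2*G)) = (37 + G)*(1/(2*G)) = (37 + G)/(2*G))
q(108) - H(-55) = 108 - (37 - 55)/(2*(-55)) = 108 - (-1)*(-18)/(2*55) = 108 - 1*9/55 = 108 - 9/55 = 5931/55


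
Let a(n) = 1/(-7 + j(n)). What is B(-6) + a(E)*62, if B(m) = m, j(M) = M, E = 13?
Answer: 13/3 ≈ 4.3333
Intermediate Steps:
a(n) = 1/(-7 + n)
B(-6) + a(E)*62 = -6 + 62/(-7 + 13) = -6 + 62/6 = -6 + (1/6)*62 = -6 + 31/3 = 13/3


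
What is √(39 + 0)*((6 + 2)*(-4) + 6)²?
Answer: 676*√39 ≈ 4221.6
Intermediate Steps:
√(39 + 0)*((6 + 2)*(-4) + 6)² = √39*(8*(-4) + 6)² = √39*(-32 + 6)² = √39*(-26)² = √39*676 = 676*√39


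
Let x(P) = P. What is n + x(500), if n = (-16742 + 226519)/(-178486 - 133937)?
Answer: 156001723/312423 ≈ 499.33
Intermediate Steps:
n = -209777/312423 (n = 209777/(-312423) = 209777*(-1/312423) = -209777/312423 ≈ -0.67145)
n + x(500) = -209777/312423 + 500 = 156001723/312423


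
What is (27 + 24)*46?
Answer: 2346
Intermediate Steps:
(27 + 24)*46 = 51*46 = 2346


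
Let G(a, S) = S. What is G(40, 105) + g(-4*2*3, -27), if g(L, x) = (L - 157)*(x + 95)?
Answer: -12203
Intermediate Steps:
g(L, x) = (-157 + L)*(95 + x)
G(40, 105) + g(-4*2*3, -27) = 105 + (-14915 - 157*(-27) + 95*(-4*2*3) + (-4*2*3)*(-27)) = 105 + (-14915 + 4239 + 95*(-8*3) - 8*3*(-27)) = 105 + (-14915 + 4239 + 95*(-24) - 24*(-27)) = 105 + (-14915 + 4239 - 2280 + 648) = 105 - 12308 = -12203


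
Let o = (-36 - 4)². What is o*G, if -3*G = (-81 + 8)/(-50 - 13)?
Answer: -116800/189 ≈ -617.99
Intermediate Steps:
o = 1600 (o = (-40)² = 1600)
G = -73/189 (G = -(-81 + 8)/(3*(-50 - 13)) = -(-73)/(3*(-63)) = -(-73)*(-1)/(3*63) = -⅓*73/63 = -73/189 ≈ -0.38624)
o*G = 1600*(-73/189) = -116800/189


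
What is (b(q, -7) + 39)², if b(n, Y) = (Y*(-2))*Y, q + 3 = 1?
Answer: 3481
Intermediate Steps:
q = -2 (q = -3 + 1 = -2)
b(n, Y) = -2*Y² (b(n, Y) = (-2*Y)*Y = -2*Y²)
(b(q, -7) + 39)² = (-2*(-7)² + 39)² = (-2*49 + 39)² = (-98 + 39)² = (-59)² = 3481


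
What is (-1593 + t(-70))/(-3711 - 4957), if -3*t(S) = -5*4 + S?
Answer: 1563/8668 ≈ 0.18032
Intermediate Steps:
t(S) = 20/3 - S/3 (t(S) = -(-5*4 + S)/3 = -(-20 + S)/3 = 20/3 - S/3)
(-1593 + t(-70))/(-3711 - 4957) = (-1593 + (20/3 - ⅓*(-70)))/(-3711 - 4957) = (-1593 + (20/3 + 70/3))/(-8668) = (-1593 + 30)*(-1/8668) = -1563*(-1/8668) = 1563/8668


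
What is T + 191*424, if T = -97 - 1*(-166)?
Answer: 81053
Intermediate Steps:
T = 69 (T = -97 + 166 = 69)
T + 191*424 = 69 + 191*424 = 69 + 80984 = 81053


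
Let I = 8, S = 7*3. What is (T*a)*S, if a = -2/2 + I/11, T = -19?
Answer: 1197/11 ≈ 108.82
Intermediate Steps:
S = 21
a = -3/11 (a = -2/2 + 8/11 = -2*½ + 8*(1/11) = -1 + 8/11 = -3/11 ≈ -0.27273)
(T*a)*S = -19*(-3/11)*21 = (57/11)*21 = 1197/11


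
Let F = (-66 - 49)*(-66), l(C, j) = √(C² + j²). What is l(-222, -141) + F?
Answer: 7590 + 3*√7685 ≈ 7853.0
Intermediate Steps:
F = 7590 (F = -115*(-66) = 7590)
l(-222, -141) + F = √((-222)² + (-141)²) + 7590 = √(49284 + 19881) + 7590 = √69165 + 7590 = 3*√7685 + 7590 = 7590 + 3*√7685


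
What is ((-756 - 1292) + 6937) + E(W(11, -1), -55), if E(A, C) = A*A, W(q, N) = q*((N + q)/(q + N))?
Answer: 5010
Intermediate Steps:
W(q, N) = q (W(q, N) = q*((N + q)/(N + q)) = q*1 = q)
E(A, C) = A²
((-756 - 1292) + 6937) + E(W(11, -1), -55) = ((-756 - 1292) + 6937) + 11² = (-2048 + 6937) + 121 = 4889 + 121 = 5010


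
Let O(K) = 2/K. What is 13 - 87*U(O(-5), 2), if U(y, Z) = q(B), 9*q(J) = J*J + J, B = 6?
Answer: -393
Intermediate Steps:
q(J) = J/9 + J**2/9 (q(J) = (J*J + J)/9 = (J**2 + J)/9 = (J + J**2)/9 = J/9 + J**2/9)
U(y, Z) = 14/3 (U(y, Z) = (1/9)*6*(1 + 6) = (1/9)*6*7 = 14/3)
13 - 87*U(O(-5), 2) = 13 - 87*14/3 = 13 - 406 = -393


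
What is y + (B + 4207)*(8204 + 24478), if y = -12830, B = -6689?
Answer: -81129554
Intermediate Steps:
y + (B + 4207)*(8204 + 24478) = -12830 + (-6689 + 4207)*(8204 + 24478) = -12830 - 2482*32682 = -12830 - 81116724 = -81129554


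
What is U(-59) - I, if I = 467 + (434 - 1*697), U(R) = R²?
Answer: 3277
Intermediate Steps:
I = 204 (I = 467 + (434 - 697) = 467 - 263 = 204)
U(-59) - I = (-59)² - 1*204 = 3481 - 204 = 3277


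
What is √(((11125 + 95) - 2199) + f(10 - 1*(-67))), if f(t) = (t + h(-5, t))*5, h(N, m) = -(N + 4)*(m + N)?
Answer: √9766 ≈ 98.823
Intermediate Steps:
h(N, m) = -(4 + N)*(N + m)
f(t) = -25 + 10*t (f(t) = (t + (-1*(-5)² - 4*(-5) - 4*t - 1*(-5)*t))*5 = (t + (-1*25 + 20 - 4*t + 5*t))*5 = (t + (-25 + 20 - 4*t + 5*t))*5 = (t + (-5 + t))*5 = (-5 + 2*t)*5 = -25 + 10*t)
√(((11125 + 95) - 2199) + f(10 - 1*(-67))) = √(((11125 + 95) - 2199) + (-25 + 10*(10 - 1*(-67)))) = √((11220 - 2199) + (-25 + 10*(10 + 67))) = √(9021 + (-25 + 10*77)) = √(9021 + (-25 + 770)) = √(9021 + 745) = √9766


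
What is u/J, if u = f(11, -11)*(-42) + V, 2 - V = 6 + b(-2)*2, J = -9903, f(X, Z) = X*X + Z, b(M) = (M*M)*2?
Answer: 4640/9903 ≈ 0.46854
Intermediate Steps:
b(M) = 2*M² (b(M) = M²*2 = 2*M²)
f(X, Z) = Z + X² (f(X, Z) = X² + Z = Z + X²)
V = -20 (V = 2 - (6 + (2*(-2)²)*2) = 2 - (6 + (2*4)*2) = 2 - (6 + 8*2) = 2 - (6 + 16) = 2 - 1*22 = 2 - 22 = -20)
u = -4640 (u = (-11 + 11²)*(-42) - 20 = (-11 + 121)*(-42) - 20 = 110*(-42) - 20 = -4620 - 20 = -4640)
u/J = -4640/(-9903) = -4640*(-1/9903) = 4640/9903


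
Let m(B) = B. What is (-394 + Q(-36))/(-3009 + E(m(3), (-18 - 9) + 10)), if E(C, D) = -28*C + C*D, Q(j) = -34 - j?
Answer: 49/393 ≈ 0.12468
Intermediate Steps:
(-394 + Q(-36))/(-3009 + E(m(3), (-18 - 9) + 10)) = (-394 + (-34 - 1*(-36)))/(-3009 + 3*(-28 + ((-18 - 9) + 10))) = (-394 + (-34 + 36))/(-3009 + 3*(-28 + (-27 + 10))) = (-394 + 2)/(-3009 + 3*(-28 - 17)) = -392/(-3009 + 3*(-45)) = -392/(-3009 - 135) = -392/(-3144) = -392*(-1/3144) = 49/393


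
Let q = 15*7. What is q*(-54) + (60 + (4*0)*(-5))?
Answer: -5610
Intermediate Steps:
q = 105
q*(-54) + (60 + (4*0)*(-5)) = 105*(-54) + (60 + (4*0)*(-5)) = -5670 + (60 + 0*(-5)) = -5670 + (60 + 0) = -5670 + 60 = -5610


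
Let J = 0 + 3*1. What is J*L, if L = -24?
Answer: -72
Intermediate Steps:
J = 3 (J = 0 + 3 = 3)
J*L = 3*(-24) = -72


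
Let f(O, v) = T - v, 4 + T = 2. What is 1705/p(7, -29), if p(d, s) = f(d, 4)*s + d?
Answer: 1705/181 ≈ 9.4199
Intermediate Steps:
T = -2 (T = -4 + 2 = -2)
f(O, v) = -2 - v
p(d, s) = d - 6*s (p(d, s) = (-2 - 1*4)*s + d = (-2 - 4)*s + d = -6*s + d = d - 6*s)
1705/p(7, -29) = 1705/(7 - 6*(-29)) = 1705/(7 + 174) = 1705/181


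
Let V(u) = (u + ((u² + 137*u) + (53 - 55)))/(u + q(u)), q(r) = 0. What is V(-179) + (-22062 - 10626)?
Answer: -5858489/179 ≈ -32729.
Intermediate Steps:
V(u) = (-2 + u² + 138*u)/u (V(u) = (u + ((u² + 137*u) + (53 - 55)))/(u + 0) = (u + ((u² + 137*u) - 2))/u = (u + (-2 + u² + 137*u))/u = (-2 + u² + 138*u)/u)
V(-179) + (-22062 - 10626) = (138 - 179 - 2/(-179)) + (-22062 - 10626) = (138 - 179 - 2*(-1/179)) - 32688 = (138 - 179 + 2/179) - 32688 = -7337/179 - 32688 = -5858489/179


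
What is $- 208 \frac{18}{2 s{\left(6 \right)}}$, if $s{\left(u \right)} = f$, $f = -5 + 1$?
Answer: $468$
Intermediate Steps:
$f = -4$
$s{\left(u \right)} = -4$
$- 208 \frac{18}{2 s{\left(6 \right)}} = - 208 \frac{18}{2 \left(-4\right)} = - 208 \frac{18}{-8} = - 208 \cdot 18 \left(- \frac{1}{8}\right) = \left(-208\right) \left(- \frac{9}{4}\right) = 468$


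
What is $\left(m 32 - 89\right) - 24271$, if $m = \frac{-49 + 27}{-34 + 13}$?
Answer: $- \frac{510856}{21} \approx -24326.0$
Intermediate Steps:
$m = \frac{22}{21}$ ($m = - \frac{22}{-21} = \left(-22\right) \left(- \frac{1}{21}\right) = \frac{22}{21} \approx 1.0476$)
$\left(m 32 - 89\right) - 24271 = \left(\frac{22}{21} \cdot 32 - 89\right) - 24271 = \left(\frac{704}{21} - 89\right) - 24271 = - \frac{1165}{21} - 24271 = - \frac{510856}{21}$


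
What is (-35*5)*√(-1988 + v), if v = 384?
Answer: -350*I*√401 ≈ -7008.7*I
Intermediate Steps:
(-35*5)*√(-1988 + v) = (-35*5)*√(-1988 + 384) = -350*I*√401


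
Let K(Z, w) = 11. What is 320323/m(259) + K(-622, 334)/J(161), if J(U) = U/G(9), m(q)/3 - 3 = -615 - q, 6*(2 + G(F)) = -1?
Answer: -34422853/280462 ≈ -122.74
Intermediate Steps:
G(F) = -13/6 (G(F) = -2 + (⅙)*(-1) = -2 - ⅙ = -13/6)
m(q) = -1836 - 3*q (m(q) = 9 + 3*(-615 - q) = 9 + (-1845 - 3*q) = -1836 - 3*q)
J(U) = -6*U/13 (J(U) = U/(-13/6) = U*(-6/13) = -6*U/13)
320323/m(259) + K(-622, 334)/J(161) = 320323/(-1836 - 3*259) + 11/((-6/13*161)) = 320323/(-1836 - 777) + 11/(-966/13) = 320323/(-2613) + 11*(-13/966) = 320323*(-1/2613) - 143/966 = -320323/2613 - 143/966 = -34422853/280462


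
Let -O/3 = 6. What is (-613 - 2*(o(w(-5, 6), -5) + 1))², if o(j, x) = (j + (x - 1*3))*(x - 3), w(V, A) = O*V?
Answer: 485809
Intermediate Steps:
O = -18 (O = -3*6 = -18)
w(V, A) = -18*V
o(j, x) = (-3 + x)*(-3 + j + x) (o(j, x) = (j + (x - 3))*(-3 + x) = (j + (-3 + x))*(-3 + x) = (-3 + j + x)*(-3 + x) = (-3 + x)*(-3 + j + x))
(-613 - 2*(o(w(-5, 6), -5) + 1))² = (-613 - 2*((9 + (-5)² - 6*(-5) - (-54)*(-5) - 18*(-5)*(-5)) + 1))² = (-613 - 2*((9 + 25 + 30 - 3*90 + 90*(-5)) + 1))² = (-613 - 2*((9 + 25 + 30 - 270 - 450) + 1))² = (-613 - 2*(-656 + 1))² = (-613 - 2*(-655))² = (-613 + 1310)² = 697² = 485809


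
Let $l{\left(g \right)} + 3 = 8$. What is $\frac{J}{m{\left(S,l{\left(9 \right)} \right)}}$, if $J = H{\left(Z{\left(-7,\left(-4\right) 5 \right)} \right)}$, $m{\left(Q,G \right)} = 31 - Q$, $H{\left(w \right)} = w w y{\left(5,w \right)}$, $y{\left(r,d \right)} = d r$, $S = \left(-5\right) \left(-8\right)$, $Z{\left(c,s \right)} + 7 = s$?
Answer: $10935$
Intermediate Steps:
$Z{\left(c,s \right)} = -7 + s$
$l{\left(g \right)} = 5$ ($l{\left(g \right)} = -3 + 8 = 5$)
$S = 40$
$H{\left(w \right)} = 5 w^{3}$ ($H{\left(w \right)} = w w w 5 = w^{2} \cdot 5 w = 5 w^{3}$)
$J = -98415$ ($J = 5 \left(-7 - 20\right)^{3} = 5 \left(-27\right)^{3} = 5 \left(-19683\right) = -98415$)
$\frac{J}{m{\left(S,l{\left(9 \right)} \right)}} = - \frac{98415}{31 - 40} = - \frac{98415}{-9} = \left(-98415\right) \left(- \frac{1}{9}\right) = 10935$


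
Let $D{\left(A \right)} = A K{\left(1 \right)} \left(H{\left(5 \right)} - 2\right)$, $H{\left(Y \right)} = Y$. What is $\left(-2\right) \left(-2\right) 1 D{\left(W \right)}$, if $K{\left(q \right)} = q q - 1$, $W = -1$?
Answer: $0$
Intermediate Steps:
$K{\left(q \right)} = -1 + q^{2}$ ($K{\left(q \right)} = q^{2} - 1 = -1 + q^{2}$)
$D{\left(A \right)} = 0$ ($D{\left(A \right)} = A \left(-1 + 1^{2}\right) \left(5 - 2\right) = A \left(-1 + 1\right) 3 = A 0 \cdot 3 = A 0 = 0$)
$\left(-2\right) \left(-2\right) 1 D{\left(W \right)} = \left(-2\right) \left(-2\right) 1 \cdot 0 = 4 \cdot 1 \cdot 0 = 4 \cdot 0 = 0$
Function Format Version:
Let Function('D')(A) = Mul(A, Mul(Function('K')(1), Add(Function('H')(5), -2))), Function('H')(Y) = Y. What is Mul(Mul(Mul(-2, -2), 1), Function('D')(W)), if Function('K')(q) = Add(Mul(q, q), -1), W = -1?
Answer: 0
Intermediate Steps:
Function('K')(q) = Add(-1, Pow(q, 2)) (Function('K')(q) = Add(Pow(q, 2), -1) = Add(-1, Pow(q, 2)))
Function('D')(A) = 0 (Function('D')(A) = Mul(A, Mul(Add(-1, Pow(1, 2)), Add(5, -2))) = Mul(A, Mul(Add(-1, 1), 3)) = Mul(A, Mul(0, 3)) = Mul(A, 0) = 0)
Mul(Mul(Mul(-2, -2), 1), Function('D')(W)) = Mul(Mul(Mul(-2, -2), 1), 0) = Mul(Mul(4, 1), 0) = Mul(4, 0) = 0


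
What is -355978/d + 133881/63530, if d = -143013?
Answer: 41762005793/9085615890 ≈ 4.5965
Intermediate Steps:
-355978/d + 133881/63530 = -355978/(-143013) + 133881/63530 = -355978*(-1/143013) + 133881*(1/63530) = 355978/143013 + 133881/63530 = 41762005793/9085615890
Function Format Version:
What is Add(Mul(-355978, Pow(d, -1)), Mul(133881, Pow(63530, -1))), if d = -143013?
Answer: Rational(41762005793, 9085615890) ≈ 4.5965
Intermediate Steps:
Add(Mul(-355978, Pow(d, -1)), Mul(133881, Pow(63530, -1))) = Add(Mul(-355978, Pow(-143013, -1)), Mul(133881, Pow(63530, -1))) = Add(Mul(-355978, Rational(-1, 143013)), Mul(133881, Rational(1, 63530))) = Add(Rational(355978, 143013), Rational(133881, 63530)) = Rational(41762005793, 9085615890)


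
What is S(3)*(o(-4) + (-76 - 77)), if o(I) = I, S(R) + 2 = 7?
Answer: -785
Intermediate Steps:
S(R) = 5 (S(R) = -2 + 7 = 5)
S(3)*(o(-4) + (-76 - 77)) = 5*(-4 + (-76 - 77)) = 5*(-4 - 153) = 5*(-157) = -785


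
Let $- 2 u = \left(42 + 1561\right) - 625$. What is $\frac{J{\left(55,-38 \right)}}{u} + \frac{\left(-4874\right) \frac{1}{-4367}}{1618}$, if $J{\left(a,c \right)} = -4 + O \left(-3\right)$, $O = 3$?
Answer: $\frac{47119432}{1727589567} \approx 0.027275$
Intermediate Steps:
$u = -489$ ($u = - \frac{\left(42 + 1561\right) - 625}{2} = - \frac{1603 - 625}{2} = \left(- \frac{1}{2}\right) 978 = -489$)
$J{\left(a,c \right)} = -13$ ($J{\left(a,c \right)} = -4 + 3 \left(-3\right) = -4 - 9 = -13$)
$\frac{J{\left(55,-38 \right)}}{u} + \frac{\left(-4874\right) \frac{1}{-4367}}{1618} = - \frac{13}{-489} + \frac{\left(-4874\right) \frac{1}{-4367}}{1618} = \left(-13\right) \left(- \frac{1}{489}\right) + \left(-4874\right) \left(- \frac{1}{4367}\right) \frac{1}{1618} = \frac{13}{489} + \frac{4874}{4367} \cdot \frac{1}{1618} = \frac{13}{489} + \frac{2437}{3532903} = \frac{47119432}{1727589567}$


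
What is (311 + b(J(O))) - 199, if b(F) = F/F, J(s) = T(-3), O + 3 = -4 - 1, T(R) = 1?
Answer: 113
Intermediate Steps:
O = -8 (O = -3 + (-4 - 1) = -3 - 5 = -8)
J(s) = 1
b(F) = 1
(311 + b(J(O))) - 199 = (311 + 1) - 199 = 312 - 199 = 113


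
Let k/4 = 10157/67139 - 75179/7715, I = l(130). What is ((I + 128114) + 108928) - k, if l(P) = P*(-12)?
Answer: 121994226901074/517977385 ≈ 2.3552e+5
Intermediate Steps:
l(P) = -12*P
I = -1560 (I = -12*130 = -1560)
k = -19876326504/517977385 (k = 4*(10157/67139 - 75179/7715) = 4*(-4969081626/517977385) = -19876326504/517977385 ≈ -38.373)
((I + 128114) + 108928) - k = ((-1560 + 128114) + 108928) - 1*(-19876326504/517977385) = (126554 + 108928) + 19876326504/517977385 = 235482 + 19876326504/517977385 = 121994226901074/517977385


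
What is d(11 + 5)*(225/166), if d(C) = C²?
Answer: 28800/83 ≈ 346.99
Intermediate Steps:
d(11 + 5)*(225/166) = (11 + 5)²*(225/166) = 16²*(225*(1/166)) = 256*(225/166) = 28800/83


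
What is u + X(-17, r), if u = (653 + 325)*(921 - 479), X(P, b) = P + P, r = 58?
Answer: 432242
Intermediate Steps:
X(P, b) = 2*P
u = 432276 (u = 978*442 = 432276)
u + X(-17, r) = 432276 + 2*(-17) = 432276 - 34 = 432242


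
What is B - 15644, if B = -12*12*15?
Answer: -17804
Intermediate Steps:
B = -2160 (B = -144*15 = -2160)
B - 15644 = -2160 - 15644 = -17804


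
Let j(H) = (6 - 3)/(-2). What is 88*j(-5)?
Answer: -132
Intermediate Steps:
j(H) = -3/2 (j(H) = 3*(-1/2) = -3/2)
88*j(-5) = 88*(-3/2) = -132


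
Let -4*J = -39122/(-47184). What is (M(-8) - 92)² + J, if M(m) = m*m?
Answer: 73964951/94368 ≈ 783.79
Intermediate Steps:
M(m) = m²
J = -19561/94368 (J = -(-19561)/(2*(-47184)) = -(-19561)*(-1)/(2*47184) = -¼*19561/23592 = -19561/94368 ≈ -0.20728)
(M(-8) - 92)² + J = ((-8)² - 92)² - 19561/94368 = (64 - 92)² - 19561/94368 = (-28)² - 19561/94368 = 784 - 19561/94368 = 73964951/94368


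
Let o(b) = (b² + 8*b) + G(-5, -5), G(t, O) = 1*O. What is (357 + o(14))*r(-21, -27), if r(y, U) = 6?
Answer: 3960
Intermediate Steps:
G(t, O) = O
o(b) = -5 + b² + 8*b (o(b) = (b² + 8*b) - 5 = -5 + b² + 8*b)
(357 + o(14))*r(-21, -27) = (357 + (-5 + 14² + 8*14))*6 = (357 + (-5 + 196 + 112))*6 = (357 + 303)*6 = 660*6 = 3960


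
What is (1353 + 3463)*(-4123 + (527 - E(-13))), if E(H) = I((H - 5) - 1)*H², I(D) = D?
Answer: -1854160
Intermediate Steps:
E(H) = H²*(-6 + H) (E(H) = ((H - 5) - 1)*H² = ((-5 + H) - 1)*H² = (-6 + H)*H² = H²*(-6 + H))
(1353 + 3463)*(-4123 + (527 - E(-13))) = (1353 + 3463)*(-4123 + (527 - (-13)²*(-6 - 13))) = 4816*(-4123 + (527 - 169*(-19))) = 4816*(-4123 + (527 - 1*(-3211))) = 4816*(-4123 + (527 + 3211)) = 4816*(-4123 + 3738) = 4816*(-385) = -1854160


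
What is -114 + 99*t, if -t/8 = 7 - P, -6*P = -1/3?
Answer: -5614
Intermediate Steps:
P = 1/18 (P = -(-1)/(6*3) = -⅙*(-⅓) = 1/18 ≈ 0.055556)
t = -500/9 (t = -8*(7 - 1*1/18) = -8*(7 - 1/18) = -8*125/18 = -500/9 ≈ -55.556)
-114 + 99*t = -114 + 99*(-500/9) = -114 - 5500 = -5614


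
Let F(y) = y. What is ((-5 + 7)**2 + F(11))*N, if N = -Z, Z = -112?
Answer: 1680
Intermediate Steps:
N = 112 (N = -1*(-112) = 112)
((-5 + 7)**2 + F(11))*N = ((-5 + 7)**2 + 11)*112 = (2**2 + 11)*112 = (4 + 11)*112 = 15*112 = 1680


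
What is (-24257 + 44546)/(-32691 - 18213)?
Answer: -6763/16968 ≈ -0.39857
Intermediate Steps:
(-24257 + 44546)/(-32691 - 18213) = 20289/(-50904) = 20289*(-1/50904) = -6763/16968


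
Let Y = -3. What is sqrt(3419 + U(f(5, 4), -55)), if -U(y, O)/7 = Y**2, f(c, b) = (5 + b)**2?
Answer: 2*sqrt(839) ≈ 57.931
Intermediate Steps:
U(y, O) = -63 (U(y, O) = -7*(-3)**2 = -7*9 = -63)
sqrt(3419 + U(f(5, 4), -55)) = sqrt(3419 - 63) = sqrt(3356) = 2*sqrt(839)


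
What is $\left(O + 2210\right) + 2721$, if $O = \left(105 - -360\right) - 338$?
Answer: $5058$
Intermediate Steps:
$O = 127$ ($O = \left(105 + 360\right) - 338 = 465 - 338 = 127$)
$\left(O + 2210\right) + 2721 = \left(127 + 2210\right) + 2721 = 2337 + 2721 = 5058$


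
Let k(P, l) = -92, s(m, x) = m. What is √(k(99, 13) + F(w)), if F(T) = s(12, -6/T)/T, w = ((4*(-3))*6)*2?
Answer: I*√3315/6 ≈ 9.596*I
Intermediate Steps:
w = -144 (w = -12*6*2 = -72*2 = -144)
F(T) = 12/T
√(k(99, 13) + F(w)) = √(-92 + 12/(-144)) = √(-92 + 12*(-1/144)) = √(-92 - 1/12) = √(-1105/12) = I*√3315/6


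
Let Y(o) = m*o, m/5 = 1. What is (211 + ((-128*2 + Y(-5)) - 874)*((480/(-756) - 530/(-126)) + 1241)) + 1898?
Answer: -1435371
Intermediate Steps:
m = 5 (m = 5*1 = 5)
Y(o) = 5*o
(211 + ((-128*2 + Y(-5)) - 874)*((480/(-756) - 530/(-126)) + 1241)) + 1898 = (211 + ((-128*2 + 5*(-5)) - 874)*((480/(-756) - 530/(-126)) + 1241)) + 1898 = (211 + ((-16*16 - 25) - 874)*((480*(-1/756) - 530*(-1/126)) + 1241)) + 1898 = (211 + ((-256 - 25) - 874)*((-40/63 + 265/63) + 1241)) + 1898 = (211 + (-281 - 874)*(25/7 + 1241)) + 1898 = (211 - 1155*8712/7) + 1898 = (211 - 1437480) + 1898 = -1437269 + 1898 = -1435371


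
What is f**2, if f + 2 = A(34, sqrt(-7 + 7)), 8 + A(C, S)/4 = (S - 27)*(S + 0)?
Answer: 1156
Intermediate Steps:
A(C, S) = -32 + 4*S*(-27 + S) (A(C, S) = -32 + 4*((S - 27)*(S + 0)) = -32 + 4*((-27 + S)*S) = -32 + 4*(S*(-27 + S)) = -32 + 4*S*(-27 + S))
f = -34 (f = -2 + (-32 - 108*sqrt(-7 + 7) + 4*(sqrt(-7 + 7))**2) = -2 + (-32 - 108*sqrt(0) + 4*(sqrt(0))**2) = -2 + (-32 - 108*0 + 4*0**2) = -2 + (-32 + 0 + 4*0) = -2 + (-32 + 0 + 0) = -2 - 32 = -34)
f**2 = (-34)**2 = 1156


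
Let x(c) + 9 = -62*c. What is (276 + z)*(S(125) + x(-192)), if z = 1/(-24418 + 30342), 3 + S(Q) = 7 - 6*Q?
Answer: 18228893725/5924 ≈ 3.0771e+6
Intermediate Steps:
S(Q) = 4 - 6*Q (S(Q) = -3 + (7 - 6*Q) = 4 - 6*Q)
x(c) = -9 - 62*c
z = 1/5924 ≈ 0.00016880
(276 + z)*(S(125) + x(-192)) = (276 + 1/5924)*((4 - 6*125) + (-9 - 62*(-192))) = 1635025*((4 - 750) + (-9 + 11904))/5924 = 1635025*(-746 + 11895)/5924 = (1635025/5924)*11149 = 18228893725/5924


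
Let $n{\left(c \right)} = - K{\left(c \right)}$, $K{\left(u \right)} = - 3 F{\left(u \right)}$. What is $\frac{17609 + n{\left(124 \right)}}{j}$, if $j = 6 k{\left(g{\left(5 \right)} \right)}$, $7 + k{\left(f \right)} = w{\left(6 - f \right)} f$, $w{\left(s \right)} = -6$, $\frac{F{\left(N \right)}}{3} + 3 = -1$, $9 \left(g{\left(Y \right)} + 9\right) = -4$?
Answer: $\frac{17573}{298} \approx 58.97$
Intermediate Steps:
$g{\left(Y \right)} = - \frac{85}{9}$ ($g{\left(Y \right)} = -9 + \frac{1}{9} \left(-4\right) = -9 - \frac{4}{9} = - \frac{85}{9}$)
$F{\left(N \right)} = -12$ ($F{\left(N \right)} = -9 + 3 \left(-1\right) = -9 - 3 = -12$)
$K{\left(u \right)} = 36$ ($K{\left(u \right)} = \left(-3\right) \left(-12\right) = 36$)
$n{\left(c \right)} = -36$ ($n{\left(c \right)} = \left(-1\right) 36 = -36$)
$k{\left(f \right)} = -7 - 6 f$
$j = 298$ ($j = 6 \left(-7 - - \frac{170}{3}\right) = 6 \left(-7 + \frac{170}{3}\right) = 6 \cdot \frac{149}{3} = 298$)
$\frac{17609 + n{\left(124 \right)}}{j} = \frac{17609 - 36}{298} = 17573 \cdot \frac{1}{298} = \frac{17573}{298}$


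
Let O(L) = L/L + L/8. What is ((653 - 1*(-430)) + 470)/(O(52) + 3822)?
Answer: 3106/7659 ≈ 0.40554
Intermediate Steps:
O(L) = 1 + L/8 (O(L) = 1 + L*(⅛) = 1 + L/8)
((653 - 1*(-430)) + 470)/(O(52) + 3822) = ((653 - 1*(-430)) + 470)/((1 + (⅛)*52) + 3822) = ((653 + 430) + 470)/((1 + 13/2) + 3822) = (1083 + 470)/(15/2 + 3822) = 1553/(7659/2) = 1553*(2/7659) = 3106/7659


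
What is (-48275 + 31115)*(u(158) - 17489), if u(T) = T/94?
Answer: 14103872640/47 ≈ 3.0008e+8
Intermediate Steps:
u(T) = T/94 (u(T) = T*(1/94) = T/94)
(-48275 + 31115)*(u(158) - 17489) = (-48275 + 31115)*((1/94)*158 - 17489) = -17160*(79/47 - 17489) = -17160*(-821904/47) = 14103872640/47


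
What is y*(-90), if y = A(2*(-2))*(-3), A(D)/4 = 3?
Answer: 3240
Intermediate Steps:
A(D) = 12 (A(D) = 4*3 = 12)
y = -36 (y = 12*(-3) = -36)
y*(-90) = -36*(-90) = 3240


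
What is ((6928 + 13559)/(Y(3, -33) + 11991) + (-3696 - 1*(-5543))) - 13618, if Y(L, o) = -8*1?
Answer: -141031406/11983 ≈ -11769.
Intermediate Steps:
Y(L, o) = -8
((6928 + 13559)/(Y(3, -33) + 11991) + (-3696 - 1*(-5543))) - 13618 = ((6928 + 13559)/(-8 + 11991) + (-3696 - 1*(-5543))) - 13618 = (20487/11983 + (-3696 + 5543)) - 13618 = (20487*(1/11983) + 1847) - 13618 = (20487/11983 + 1847) - 13618 = 22153088/11983 - 13618 = -141031406/11983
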